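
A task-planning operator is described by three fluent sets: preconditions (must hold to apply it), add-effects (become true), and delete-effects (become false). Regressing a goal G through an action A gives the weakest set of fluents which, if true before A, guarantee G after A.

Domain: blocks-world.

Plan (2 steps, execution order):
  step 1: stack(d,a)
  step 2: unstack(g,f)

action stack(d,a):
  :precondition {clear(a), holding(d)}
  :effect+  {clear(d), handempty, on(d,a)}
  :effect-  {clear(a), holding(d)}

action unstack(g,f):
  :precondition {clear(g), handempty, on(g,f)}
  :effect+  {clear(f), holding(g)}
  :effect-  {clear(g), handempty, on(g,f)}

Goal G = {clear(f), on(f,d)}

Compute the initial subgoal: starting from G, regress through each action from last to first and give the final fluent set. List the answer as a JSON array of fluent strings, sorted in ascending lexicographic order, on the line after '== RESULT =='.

Regress step by step:
  through step 2 (unstack(g,f)): drop {clear(f)}, keep {on(f,d)}, require {clear(g), handempty, on(g,f)}
    → {clear(g), handempty, on(f,d), on(g,f)}
  through step 1 (stack(d,a)): drop {handempty}, keep {clear(g), on(f,d), on(g,f)}, require {clear(a), holding(d)}
    → {clear(a), clear(g), holding(d), on(f,d), on(g,f)}

== RESULT ==
["clear(a)", "clear(g)", "holding(d)", "on(f,d)", "on(g,f)"]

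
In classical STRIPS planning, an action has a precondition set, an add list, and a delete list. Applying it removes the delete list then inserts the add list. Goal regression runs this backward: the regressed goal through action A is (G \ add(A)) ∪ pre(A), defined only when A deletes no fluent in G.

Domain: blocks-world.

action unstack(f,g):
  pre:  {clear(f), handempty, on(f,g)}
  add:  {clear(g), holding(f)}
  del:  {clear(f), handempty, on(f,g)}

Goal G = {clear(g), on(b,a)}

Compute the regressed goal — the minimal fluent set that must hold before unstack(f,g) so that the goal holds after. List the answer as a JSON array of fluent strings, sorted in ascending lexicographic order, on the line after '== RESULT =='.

Compute (G \ add) ∪ pre:
  G ∩ del = {}  (empty — regression defined)
  G \ add = {clear(g), on(b,a)} \ {clear(g), holding(f)} = {on(b,a)}
  ∪ pre   = {on(b,a)} ∪ {clear(f), handempty, on(f,g)}
          = {clear(f), handempty, on(b,a), on(f,g)}

== RESULT ==
["clear(f)", "handempty", "on(b,a)", "on(f,g)"]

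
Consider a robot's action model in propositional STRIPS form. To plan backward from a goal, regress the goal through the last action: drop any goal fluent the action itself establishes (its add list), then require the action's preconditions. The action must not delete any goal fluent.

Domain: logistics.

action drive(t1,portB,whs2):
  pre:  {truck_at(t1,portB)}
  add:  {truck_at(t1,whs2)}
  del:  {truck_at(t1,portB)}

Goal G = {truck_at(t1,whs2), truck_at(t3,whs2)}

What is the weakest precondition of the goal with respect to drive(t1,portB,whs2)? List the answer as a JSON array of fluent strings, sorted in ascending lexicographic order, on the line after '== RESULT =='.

Compute (G \ add) ∪ pre:
  G ∩ del = {}  (empty — regression defined)
  G \ add = {truck_at(t1,whs2), truck_at(t3,whs2)} \ {truck_at(t1,whs2)} = {truck_at(t3,whs2)}
  ∪ pre   = {truck_at(t3,whs2)} ∪ {truck_at(t1,portB)}
          = {truck_at(t1,portB), truck_at(t3,whs2)}

== RESULT ==
["truck_at(t1,portB)", "truck_at(t3,whs2)"]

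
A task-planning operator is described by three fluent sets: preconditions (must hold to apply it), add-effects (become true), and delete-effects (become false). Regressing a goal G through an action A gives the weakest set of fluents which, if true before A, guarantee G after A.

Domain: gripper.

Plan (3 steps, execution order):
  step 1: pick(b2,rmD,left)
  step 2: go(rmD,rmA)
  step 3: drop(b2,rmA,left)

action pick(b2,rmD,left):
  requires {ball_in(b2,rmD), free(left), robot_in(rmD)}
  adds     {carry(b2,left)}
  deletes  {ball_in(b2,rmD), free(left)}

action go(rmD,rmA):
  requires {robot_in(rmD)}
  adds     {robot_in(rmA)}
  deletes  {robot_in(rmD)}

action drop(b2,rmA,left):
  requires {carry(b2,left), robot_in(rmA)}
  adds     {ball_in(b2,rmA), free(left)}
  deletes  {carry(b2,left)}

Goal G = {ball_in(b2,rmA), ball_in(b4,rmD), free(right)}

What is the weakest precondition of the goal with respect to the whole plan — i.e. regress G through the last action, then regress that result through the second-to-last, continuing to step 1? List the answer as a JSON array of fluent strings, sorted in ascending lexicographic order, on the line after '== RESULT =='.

Work backward from the goal:
  through step 3 (drop(b2,rmA,left)): drop {ball_in(b2,rmA)}, keep {ball_in(b4,rmD), free(right)}, require {carry(b2,left), robot_in(rmA)}
    → {ball_in(b4,rmD), carry(b2,left), free(right), robot_in(rmA)}
  through step 2 (go(rmD,rmA)): drop {robot_in(rmA)}, keep {ball_in(b4,rmD), carry(b2,left), free(right)}, require {robot_in(rmD)}
    → {ball_in(b4,rmD), carry(b2,left), free(right), robot_in(rmD)}
  through step 1 (pick(b2,rmD,left)): drop {carry(b2,left)}, keep {ball_in(b4,rmD), free(right), robot_in(rmD)}, require {ball_in(b2,rmD), free(left), robot_in(rmD)}
    → {ball_in(b2,rmD), ball_in(b4,rmD), free(left), free(right), robot_in(rmD)}

== RESULT ==
["ball_in(b2,rmD)", "ball_in(b4,rmD)", "free(left)", "free(right)", "robot_in(rmD)"]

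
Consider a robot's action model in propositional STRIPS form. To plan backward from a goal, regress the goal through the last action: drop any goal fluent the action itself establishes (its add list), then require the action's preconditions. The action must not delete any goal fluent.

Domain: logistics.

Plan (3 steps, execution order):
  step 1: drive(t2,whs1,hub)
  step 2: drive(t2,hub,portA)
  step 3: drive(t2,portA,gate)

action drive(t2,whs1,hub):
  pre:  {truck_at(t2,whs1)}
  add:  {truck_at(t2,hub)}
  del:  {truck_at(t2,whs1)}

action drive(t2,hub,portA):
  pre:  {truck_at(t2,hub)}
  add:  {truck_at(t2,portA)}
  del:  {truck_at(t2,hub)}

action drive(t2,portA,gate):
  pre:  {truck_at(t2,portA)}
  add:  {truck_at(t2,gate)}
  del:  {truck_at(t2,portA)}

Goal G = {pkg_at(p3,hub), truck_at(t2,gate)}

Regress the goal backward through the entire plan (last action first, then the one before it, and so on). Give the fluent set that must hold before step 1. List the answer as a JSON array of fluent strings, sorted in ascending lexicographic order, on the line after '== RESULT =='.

Work backward from the goal:
  through step 3 (drive(t2,portA,gate)): drop {truck_at(t2,gate)}, keep {pkg_at(p3,hub)}, require {truck_at(t2,portA)}
    → {pkg_at(p3,hub), truck_at(t2,portA)}
  through step 2 (drive(t2,hub,portA)): drop {truck_at(t2,portA)}, keep {pkg_at(p3,hub)}, require {truck_at(t2,hub)}
    → {pkg_at(p3,hub), truck_at(t2,hub)}
  through step 1 (drive(t2,whs1,hub)): drop {truck_at(t2,hub)}, keep {pkg_at(p3,hub)}, require {truck_at(t2,whs1)}
    → {pkg_at(p3,hub), truck_at(t2,whs1)}

== RESULT ==
["pkg_at(p3,hub)", "truck_at(t2,whs1)"]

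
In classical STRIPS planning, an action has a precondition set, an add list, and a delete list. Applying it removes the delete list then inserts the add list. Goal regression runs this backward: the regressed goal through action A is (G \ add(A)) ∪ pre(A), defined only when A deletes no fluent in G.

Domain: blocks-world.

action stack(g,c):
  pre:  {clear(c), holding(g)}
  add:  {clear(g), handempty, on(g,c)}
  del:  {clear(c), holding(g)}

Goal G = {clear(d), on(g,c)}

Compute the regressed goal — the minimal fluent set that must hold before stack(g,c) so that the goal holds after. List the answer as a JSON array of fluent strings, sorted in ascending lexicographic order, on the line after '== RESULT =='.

Compute (G \ add) ∪ pre:
  G ∩ del = {}  (empty — regression defined)
  G \ add = {clear(d), on(g,c)} \ {clear(g), handempty, on(g,c)} = {clear(d)}
  ∪ pre   = {clear(d)} ∪ {clear(c), holding(g)}
          = {clear(c), clear(d), holding(g)}

== RESULT ==
["clear(c)", "clear(d)", "holding(g)"]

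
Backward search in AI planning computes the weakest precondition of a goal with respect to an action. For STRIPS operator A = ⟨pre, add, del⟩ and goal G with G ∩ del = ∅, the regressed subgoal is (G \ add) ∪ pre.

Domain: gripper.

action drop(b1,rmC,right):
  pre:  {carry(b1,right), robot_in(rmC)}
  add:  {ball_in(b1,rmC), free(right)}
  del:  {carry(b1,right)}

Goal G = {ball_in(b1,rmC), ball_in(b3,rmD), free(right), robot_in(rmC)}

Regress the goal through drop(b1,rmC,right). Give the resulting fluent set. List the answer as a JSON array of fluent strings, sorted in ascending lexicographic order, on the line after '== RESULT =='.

Compute (G \ add) ∪ pre:
  G ∩ del = {}  (empty — regression defined)
  G \ add = {ball_in(b1,rmC), ball_in(b3,rmD), free(right), robot_in(rmC)} \ {ball_in(b1,rmC), free(right)} = {ball_in(b3,rmD), robot_in(rmC)}
  ∪ pre   = {ball_in(b3,rmD), robot_in(rmC)} ∪ {carry(b1,right), robot_in(rmC)}
          = {ball_in(b3,rmD), carry(b1,right), robot_in(rmC)}

== RESULT ==
["ball_in(b3,rmD)", "carry(b1,right)", "robot_in(rmC)"]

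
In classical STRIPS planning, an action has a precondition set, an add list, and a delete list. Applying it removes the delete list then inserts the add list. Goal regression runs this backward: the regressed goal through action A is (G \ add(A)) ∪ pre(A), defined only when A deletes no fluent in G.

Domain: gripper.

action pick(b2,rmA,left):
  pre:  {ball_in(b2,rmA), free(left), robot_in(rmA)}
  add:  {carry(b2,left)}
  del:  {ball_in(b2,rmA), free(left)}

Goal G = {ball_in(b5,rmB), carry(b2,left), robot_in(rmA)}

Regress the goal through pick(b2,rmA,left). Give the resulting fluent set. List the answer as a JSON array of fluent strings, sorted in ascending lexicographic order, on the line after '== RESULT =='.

Regress:
  G ∩ del = {}  (empty — regression defined)
  G \ add = {ball_in(b5,rmB), carry(b2,left), robot_in(rmA)} \ {carry(b2,left)} = {ball_in(b5,rmB), robot_in(rmA)}
  ∪ pre   = {ball_in(b5,rmB), robot_in(rmA)} ∪ {ball_in(b2,rmA), free(left), robot_in(rmA)}
          = {ball_in(b2,rmA), ball_in(b5,rmB), free(left), robot_in(rmA)}

== RESULT ==
["ball_in(b2,rmA)", "ball_in(b5,rmB)", "free(left)", "robot_in(rmA)"]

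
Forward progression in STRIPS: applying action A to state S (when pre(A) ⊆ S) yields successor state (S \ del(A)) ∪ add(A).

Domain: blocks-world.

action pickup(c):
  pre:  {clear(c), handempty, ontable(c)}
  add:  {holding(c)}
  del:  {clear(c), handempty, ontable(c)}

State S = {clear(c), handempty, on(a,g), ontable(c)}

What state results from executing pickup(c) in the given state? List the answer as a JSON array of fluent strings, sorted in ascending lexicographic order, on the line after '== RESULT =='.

Compute (S \ del) ∪ add:
  pre ⊆ S: {clear(c), handempty, ontable(c)} ⊆ S  — applicable
  S \ del = {on(a,g)}
  ∪ add   = {holding(c), on(a,g)}

== RESULT ==
["holding(c)", "on(a,g)"]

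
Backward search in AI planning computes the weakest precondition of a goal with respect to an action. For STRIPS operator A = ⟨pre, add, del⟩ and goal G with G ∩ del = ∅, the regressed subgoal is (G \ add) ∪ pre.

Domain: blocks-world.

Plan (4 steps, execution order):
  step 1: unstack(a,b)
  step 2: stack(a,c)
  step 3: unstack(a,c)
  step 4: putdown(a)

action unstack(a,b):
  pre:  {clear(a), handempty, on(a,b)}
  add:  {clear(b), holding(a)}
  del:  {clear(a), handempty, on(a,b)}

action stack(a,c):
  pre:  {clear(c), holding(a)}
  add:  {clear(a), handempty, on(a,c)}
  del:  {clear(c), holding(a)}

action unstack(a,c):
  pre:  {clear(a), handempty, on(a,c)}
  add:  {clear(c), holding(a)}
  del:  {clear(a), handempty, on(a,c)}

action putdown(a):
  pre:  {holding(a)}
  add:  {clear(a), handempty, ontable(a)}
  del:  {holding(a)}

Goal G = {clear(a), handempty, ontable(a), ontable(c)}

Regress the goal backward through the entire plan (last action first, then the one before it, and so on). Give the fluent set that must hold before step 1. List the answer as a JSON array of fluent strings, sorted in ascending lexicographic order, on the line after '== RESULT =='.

Regress step by step:
  through step 4 (putdown(a)): drop {clear(a), handempty, ontable(a)}, keep {ontable(c)}, require {holding(a)}
    → {holding(a), ontable(c)}
  through step 3 (unstack(a,c)): drop {holding(a)}, keep {ontable(c)}, require {clear(a), handempty, on(a,c)}
    → {clear(a), handempty, on(a,c), ontable(c)}
  through step 2 (stack(a,c)): drop {clear(a), handempty, on(a,c)}, keep {ontable(c)}, require {clear(c), holding(a)}
    → {clear(c), holding(a), ontable(c)}
  through step 1 (unstack(a,b)): drop {holding(a)}, keep {clear(c), ontable(c)}, require {clear(a), handempty, on(a,b)}
    → {clear(a), clear(c), handempty, on(a,b), ontable(c)}

== RESULT ==
["clear(a)", "clear(c)", "handempty", "on(a,b)", "ontable(c)"]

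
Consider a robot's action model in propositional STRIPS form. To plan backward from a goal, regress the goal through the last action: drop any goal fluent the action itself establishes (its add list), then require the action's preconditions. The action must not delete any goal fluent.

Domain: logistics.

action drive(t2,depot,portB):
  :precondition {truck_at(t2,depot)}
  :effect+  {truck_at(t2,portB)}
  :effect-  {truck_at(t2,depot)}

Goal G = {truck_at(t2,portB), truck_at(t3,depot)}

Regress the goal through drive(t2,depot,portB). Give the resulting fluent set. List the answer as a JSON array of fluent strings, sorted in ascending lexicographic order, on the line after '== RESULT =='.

Compute (G \ add) ∪ pre:
  G ∩ del = {}  (empty — regression defined)
  G \ add = {truck_at(t2,portB), truck_at(t3,depot)} \ {truck_at(t2,portB)} = {truck_at(t3,depot)}
  ∪ pre   = {truck_at(t3,depot)} ∪ {truck_at(t2,depot)}
          = {truck_at(t2,depot), truck_at(t3,depot)}

== RESULT ==
["truck_at(t2,depot)", "truck_at(t3,depot)"]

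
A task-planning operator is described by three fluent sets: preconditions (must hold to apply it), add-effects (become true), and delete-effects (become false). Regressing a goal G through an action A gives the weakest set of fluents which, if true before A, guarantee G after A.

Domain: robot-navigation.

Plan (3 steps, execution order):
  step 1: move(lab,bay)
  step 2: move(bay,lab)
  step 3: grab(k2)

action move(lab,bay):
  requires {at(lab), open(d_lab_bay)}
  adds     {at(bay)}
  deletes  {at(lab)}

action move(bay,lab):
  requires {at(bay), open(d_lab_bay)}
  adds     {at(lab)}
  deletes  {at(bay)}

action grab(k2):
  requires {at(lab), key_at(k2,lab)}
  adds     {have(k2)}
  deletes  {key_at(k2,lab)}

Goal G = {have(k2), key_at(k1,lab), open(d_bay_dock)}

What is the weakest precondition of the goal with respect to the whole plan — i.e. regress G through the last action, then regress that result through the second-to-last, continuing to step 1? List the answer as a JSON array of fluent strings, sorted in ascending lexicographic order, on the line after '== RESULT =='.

Work backward from the goal:
  through step 3 (grab(k2)): drop {have(k2)}, keep {key_at(k1,lab), open(d_bay_dock)}, require {at(lab), key_at(k2,lab)}
    → {at(lab), key_at(k1,lab), key_at(k2,lab), open(d_bay_dock)}
  through step 2 (move(bay,lab)): drop {at(lab)}, keep {key_at(k1,lab), key_at(k2,lab), open(d_bay_dock)}, require {at(bay), open(d_lab_bay)}
    → {at(bay), key_at(k1,lab), key_at(k2,lab), open(d_bay_dock), open(d_lab_bay)}
  through step 1 (move(lab,bay)): drop {at(bay)}, keep {key_at(k1,lab), key_at(k2,lab), open(d_bay_dock), open(d_lab_bay)}, require {at(lab), open(d_lab_bay)}
    → {at(lab), key_at(k1,lab), key_at(k2,lab), open(d_bay_dock), open(d_lab_bay)}

== RESULT ==
["at(lab)", "key_at(k1,lab)", "key_at(k2,lab)", "open(d_bay_dock)", "open(d_lab_bay)"]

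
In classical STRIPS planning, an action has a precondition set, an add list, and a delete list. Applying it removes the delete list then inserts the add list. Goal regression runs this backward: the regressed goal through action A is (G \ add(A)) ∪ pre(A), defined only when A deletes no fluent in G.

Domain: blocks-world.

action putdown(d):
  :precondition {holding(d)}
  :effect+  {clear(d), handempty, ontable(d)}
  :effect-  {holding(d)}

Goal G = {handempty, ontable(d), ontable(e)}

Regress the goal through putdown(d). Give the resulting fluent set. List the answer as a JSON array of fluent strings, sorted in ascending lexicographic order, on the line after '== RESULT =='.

Regress:
  G ∩ del = {}  (empty — regression defined)
  G \ add = {handempty, ontable(d), ontable(e)} \ {clear(d), handempty, ontable(d)} = {ontable(e)}
  ∪ pre   = {ontable(e)} ∪ {holding(d)}
          = {holding(d), ontable(e)}

== RESULT ==
["holding(d)", "ontable(e)"]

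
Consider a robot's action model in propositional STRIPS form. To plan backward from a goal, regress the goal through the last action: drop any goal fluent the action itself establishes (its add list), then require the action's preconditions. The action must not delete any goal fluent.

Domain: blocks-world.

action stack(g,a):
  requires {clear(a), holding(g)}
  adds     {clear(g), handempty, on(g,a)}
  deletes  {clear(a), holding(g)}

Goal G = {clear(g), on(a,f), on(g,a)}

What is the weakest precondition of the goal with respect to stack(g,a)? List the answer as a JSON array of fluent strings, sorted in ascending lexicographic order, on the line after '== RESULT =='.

Compute (G \ add) ∪ pre:
  G ∩ del = {}  (empty — regression defined)
  G \ add = {clear(g), on(a,f), on(g,a)} \ {clear(g), handempty, on(g,a)} = {on(a,f)}
  ∪ pre   = {on(a,f)} ∪ {clear(a), holding(g)}
          = {clear(a), holding(g), on(a,f)}

== RESULT ==
["clear(a)", "holding(g)", "on(a,f)"]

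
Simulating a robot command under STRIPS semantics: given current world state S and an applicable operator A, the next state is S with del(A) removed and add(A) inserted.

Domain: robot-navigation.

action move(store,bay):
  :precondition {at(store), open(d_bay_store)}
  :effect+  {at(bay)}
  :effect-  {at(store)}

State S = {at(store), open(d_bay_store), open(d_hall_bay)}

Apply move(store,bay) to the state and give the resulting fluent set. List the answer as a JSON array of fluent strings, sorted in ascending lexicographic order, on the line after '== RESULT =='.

Compute (S \ del) ∪ add:
  pre ⊆ S: {at(store), open(d_bay_store)} ⊆ S  — applicable
  S \ del = {open(d_bay_store), open(d_hall_bay)}
  ∪ add   = {at(bay), open(d_bay_store), open(d_hall_bay)}

== RESULT ==
["at(bay)", "open(d_bay_store)", "open(d_hall_bay)"]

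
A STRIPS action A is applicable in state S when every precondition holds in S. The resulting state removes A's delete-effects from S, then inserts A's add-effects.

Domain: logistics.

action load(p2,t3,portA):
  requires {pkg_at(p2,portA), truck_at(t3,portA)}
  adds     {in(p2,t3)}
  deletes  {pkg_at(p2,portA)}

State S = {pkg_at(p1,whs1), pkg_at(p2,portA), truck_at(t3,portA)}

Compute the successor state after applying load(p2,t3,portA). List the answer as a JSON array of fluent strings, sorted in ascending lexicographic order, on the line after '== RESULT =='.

Compute (S \ del) ∪ add:
  pre ⊆ S: {pkg_at(p2,portA), truck_at(t3,portA)} ⊆ S  — applicable
  S \ del = {pkg_at(p1,whs1), truck_at(t3,portA)}
  ∪ add   = {in(p2,t3), pkg_at(p1,whs1), truck_at(t3,portA)}

== RESULT ==
["in(p2,t3)", "pkg_at(p1,whs1)", "truck_at(t3,portA)"]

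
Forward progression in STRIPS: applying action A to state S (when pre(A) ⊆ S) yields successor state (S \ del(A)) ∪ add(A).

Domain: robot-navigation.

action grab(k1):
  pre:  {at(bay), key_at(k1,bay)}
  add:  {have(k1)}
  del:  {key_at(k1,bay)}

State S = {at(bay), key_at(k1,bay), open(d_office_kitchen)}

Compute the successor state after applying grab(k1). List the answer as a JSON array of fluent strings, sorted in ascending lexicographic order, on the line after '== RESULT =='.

Progress:
  pre ⊆ S: {at(bay), key_at(k1,bay)} ⊆ S  — applicable
  S \ del = {at(bay), open(d_office_kitchen)}
  ∪ add   = {at(bay), have(k1), open(d_office_kitchen)}

== RESULT ==
["at(bay)", "have(k1)", "open(d_office_kitchen)"]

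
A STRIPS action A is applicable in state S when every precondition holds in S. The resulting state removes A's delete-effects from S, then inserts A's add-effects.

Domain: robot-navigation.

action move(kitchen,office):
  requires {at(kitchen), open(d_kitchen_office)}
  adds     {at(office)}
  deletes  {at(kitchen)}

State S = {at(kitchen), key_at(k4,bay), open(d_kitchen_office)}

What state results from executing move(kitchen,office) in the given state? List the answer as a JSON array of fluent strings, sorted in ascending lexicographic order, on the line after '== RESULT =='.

Compute (S \ del) ∪ add:
  pre ⊆ S: {at(kitchen), open(d_kitchen_office)} ⊆ S  — applicable
  S \ del = {key_at(k4,bay), open(d_kitchen_office)}
  ∪ add   = {at(office), key_at(k4,bay), open(d_kitchen_office)}

== RESULT ==
["at(office)", "key_at(k4,bay)", "open(d_kitchen_office)"]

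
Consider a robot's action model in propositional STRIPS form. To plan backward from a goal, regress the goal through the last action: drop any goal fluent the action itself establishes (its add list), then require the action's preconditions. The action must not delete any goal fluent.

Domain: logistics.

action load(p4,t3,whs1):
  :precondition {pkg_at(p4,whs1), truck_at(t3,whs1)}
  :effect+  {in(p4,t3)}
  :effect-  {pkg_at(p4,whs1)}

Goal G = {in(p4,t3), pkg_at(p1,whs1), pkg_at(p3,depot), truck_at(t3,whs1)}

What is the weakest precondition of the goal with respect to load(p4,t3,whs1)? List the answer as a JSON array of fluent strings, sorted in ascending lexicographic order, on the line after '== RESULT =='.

Regress:
  G ∩ del = {}  (empty — regression defined)
  G \ add = {in(p4,t3), pkg_at(p1,whs1), pkg_at(p3,depot), truck_at(t3,whs1)} \ {in(p4,t3)} = {pkg_at(p1,whs1), pkg_at(p3,depot), truck_at(t3,whs1)}
  ∪ pre   = {pkg_at(p1,whs1), pkg_at(p3,depot), truck_at(t3,whs1)} ∪ {pkg_at(p4,whs1), truck_at(t3,whs1)}
          = {pkg_at(p1,whs1), pkg_at(p3,depot), pkg_at(p4,whs1), truck_at(t3,whs1)}

== RESULT ==
["pkg_at(p1,whs1)", "pkg_at(p3,depot)", "pkg_at(p4,whs1)", "truck_at(t3,whs1)"]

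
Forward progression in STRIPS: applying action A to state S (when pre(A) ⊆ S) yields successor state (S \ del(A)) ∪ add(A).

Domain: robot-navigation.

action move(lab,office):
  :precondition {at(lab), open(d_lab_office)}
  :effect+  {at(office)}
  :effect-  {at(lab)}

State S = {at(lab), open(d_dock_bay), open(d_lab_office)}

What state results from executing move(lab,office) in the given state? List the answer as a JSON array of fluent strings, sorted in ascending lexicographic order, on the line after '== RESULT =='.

Progress:
  pre ⊆ S: {at(lab), open(d_lab_office)} ⊆ S  — applicable
  S \ del = {open(d_dock_bay), open(d_lab_office)}
  ∪ add   = {at(office), open(d_dock_bay), open(d_lab_office)}

== RESULT ==
["at(office)", "open(d_dock_bay)", "open(d_lab_office)"]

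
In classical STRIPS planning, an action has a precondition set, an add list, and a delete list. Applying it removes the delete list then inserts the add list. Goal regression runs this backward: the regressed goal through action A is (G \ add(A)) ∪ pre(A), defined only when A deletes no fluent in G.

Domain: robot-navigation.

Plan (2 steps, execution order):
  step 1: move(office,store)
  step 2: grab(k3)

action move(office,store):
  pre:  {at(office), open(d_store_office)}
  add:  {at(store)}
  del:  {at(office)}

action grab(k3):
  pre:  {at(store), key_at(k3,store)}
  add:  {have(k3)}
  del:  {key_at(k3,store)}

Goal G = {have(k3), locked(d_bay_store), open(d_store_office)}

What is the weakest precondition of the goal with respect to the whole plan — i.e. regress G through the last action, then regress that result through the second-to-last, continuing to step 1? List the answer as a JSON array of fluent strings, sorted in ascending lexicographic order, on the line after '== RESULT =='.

Regress step by step:
  through step 2 (grab(k3)): drop {have(k3)}, keep {locked(d_bay_store), open(d_store_office)}, require {at(store), key_at(k3,store)}
    → {at(store), key_at(k3,store), locked(d_bay_store), open(d_store_office)}
  through step 1 (move(office,store)): drop {at(store)}, keep {key_at(k3,store), locked(d_bay_store), open(d_store_office)}, require {at(office), open(d_store_office)}
    → {at(office), key_at(k3,store), locked(d_bay_store), open(d_store_office)}

== RESULT ==
["at(office)", "key_at(k3,store)", "locked(d_bay_store)", "open(d_store_office)"]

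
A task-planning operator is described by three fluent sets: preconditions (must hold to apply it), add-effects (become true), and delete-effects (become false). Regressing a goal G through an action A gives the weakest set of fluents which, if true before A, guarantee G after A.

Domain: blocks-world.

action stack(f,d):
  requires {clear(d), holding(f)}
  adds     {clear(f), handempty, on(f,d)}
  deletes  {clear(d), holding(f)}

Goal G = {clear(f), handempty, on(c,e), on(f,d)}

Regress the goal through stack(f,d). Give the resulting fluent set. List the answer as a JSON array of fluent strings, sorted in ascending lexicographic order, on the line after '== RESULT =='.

Regress:
  G ∩ del = {}  (empty — regression defined)
  G \ add = {clear(f), handempty, on(c,e), on(f,d)} \ {clear(f), handempty, on(f,d)} = {on(c,e)}
  ∪ pre   = {on(c,e)} ∪ {clear(d), holding(f)}
          = {clear(d), holding(f), on(c,e)}

== RESULT ==
["clear(d)", "holding(f)", "on(c,e)"]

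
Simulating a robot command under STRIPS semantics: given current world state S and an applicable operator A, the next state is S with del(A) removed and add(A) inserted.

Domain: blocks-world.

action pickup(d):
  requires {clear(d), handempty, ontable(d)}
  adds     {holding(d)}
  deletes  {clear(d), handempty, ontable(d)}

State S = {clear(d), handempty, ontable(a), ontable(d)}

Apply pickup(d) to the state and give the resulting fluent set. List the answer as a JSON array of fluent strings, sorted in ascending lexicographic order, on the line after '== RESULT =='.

Progress:
  pre ⊆ S: {clear(d), handempty, ontable(d)} ⊆ S  — applicable
  S \ del = {ontable(a)}
  ∪ add   = {holding(d), ontable(a)}

== RESULT ==
["holding(d)", "ontable(a)"]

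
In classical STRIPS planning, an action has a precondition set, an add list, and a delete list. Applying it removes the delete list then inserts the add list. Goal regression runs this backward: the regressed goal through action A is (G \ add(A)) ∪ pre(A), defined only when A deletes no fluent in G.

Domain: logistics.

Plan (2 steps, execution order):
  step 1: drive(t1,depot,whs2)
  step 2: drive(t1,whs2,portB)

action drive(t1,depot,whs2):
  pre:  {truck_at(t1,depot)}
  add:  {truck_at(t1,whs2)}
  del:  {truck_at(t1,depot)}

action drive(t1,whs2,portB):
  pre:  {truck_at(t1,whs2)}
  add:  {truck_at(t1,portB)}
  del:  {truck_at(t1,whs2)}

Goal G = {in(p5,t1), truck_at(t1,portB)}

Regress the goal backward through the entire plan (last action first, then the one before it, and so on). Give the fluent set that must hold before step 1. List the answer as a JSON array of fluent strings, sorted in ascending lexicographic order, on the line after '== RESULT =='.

Regress step by step:
  through step 2 (drive(t1,whs2,portB)): drop {truck_at(t1,portB)}, keep {in(p5,t1)}, require {truck_at(t1,whs2)}
    → {in(p5,t1), truck_at(t1,whs2)}
  through step 1 (drive(t1,depot,whs2)): drop {truck_at(t1,whs2)}, keep {in(p5,t1)}, require {truck_at(t1,depot)}
    → {in(p5,t1), truck_at(t1,depot)}

== RESULT ==
["in(p5,t1)", "truck_at(t1,depot)"]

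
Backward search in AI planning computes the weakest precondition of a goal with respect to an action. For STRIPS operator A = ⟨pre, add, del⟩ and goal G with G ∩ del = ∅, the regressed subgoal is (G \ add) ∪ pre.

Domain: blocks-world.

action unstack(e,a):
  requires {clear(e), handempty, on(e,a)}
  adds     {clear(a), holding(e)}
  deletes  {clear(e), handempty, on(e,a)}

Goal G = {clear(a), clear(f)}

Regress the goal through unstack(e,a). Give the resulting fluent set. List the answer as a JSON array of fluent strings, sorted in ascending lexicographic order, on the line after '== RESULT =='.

Regress:
  G ∩ del = {}  (empty — regression defined)
  G \ add = {clear(a), clear(f)} \ {clear(a), holding(e)} = {clear(f)}
  ∪ pre   = {clear(f)} ∪ {clear(e), handempty, on(e,a)}
          = {clear(e), clear(f), handempty, on(e,a)}

== RESULT ==
["clear(e)", "clear(f)", "handempty", "on(e,a)"]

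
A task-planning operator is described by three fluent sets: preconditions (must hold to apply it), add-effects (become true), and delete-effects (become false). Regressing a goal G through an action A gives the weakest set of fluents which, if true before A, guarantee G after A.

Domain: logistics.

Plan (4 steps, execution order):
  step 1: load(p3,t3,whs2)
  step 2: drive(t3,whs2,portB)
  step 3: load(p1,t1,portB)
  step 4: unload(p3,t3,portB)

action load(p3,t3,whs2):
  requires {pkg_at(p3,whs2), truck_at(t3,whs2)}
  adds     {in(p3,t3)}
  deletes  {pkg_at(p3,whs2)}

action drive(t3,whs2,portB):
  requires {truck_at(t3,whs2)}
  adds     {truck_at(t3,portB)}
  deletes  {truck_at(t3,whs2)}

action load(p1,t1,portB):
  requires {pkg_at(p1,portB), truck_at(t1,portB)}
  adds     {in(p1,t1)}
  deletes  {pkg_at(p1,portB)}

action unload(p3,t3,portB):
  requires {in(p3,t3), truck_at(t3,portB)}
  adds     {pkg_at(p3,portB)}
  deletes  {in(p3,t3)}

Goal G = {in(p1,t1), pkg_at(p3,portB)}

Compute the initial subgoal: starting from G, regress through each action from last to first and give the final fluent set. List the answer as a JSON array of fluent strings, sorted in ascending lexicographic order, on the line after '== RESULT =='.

Regress step by step:
  through step 4 (unload(p3,t3,portB)): drop {pkg_at(p3,portB)}, keep {in(p1,t1)}, require {in(p3,t3), truck_at(t3,portB)}
    → {in(p1,t1), in(p3,t3), truck_at(t3,portB)}
  through step 3 (load(p1,t1,portB)): drop {in(p1,t1)}, keep {in(p3,t3), truck_at(t3,portB)}, require {pkg_at(p1,portB), truck_at(t1,portB)}
    → {in(p3,t3), pkg_at(p1,portB), truck_at(t1,portB), truck_at(t3,portB)}
  through step 2 (drive(t3,whs2,portB)): drop {truck_at(t3,portB)}, keep {in(p3,t3), pkg_at(p1,portB), truck_at(t1,portB)}, require {truck_at(t3,whs2)}
    → {in(p3,t3), pkg_at(p1,portB), truck_at(t1,portB), truck_at(t3,whs2)}
  through step 1 (load(p3,t3,whs2)): drop {in(p3,t3)}, keep {pkg_at(p1,portB), truck_at(t1,portB), truck_at(t3,whs2)}, require {pkg_at(p3,whs2), truck_at(t3,whs2)}
    → {pkg_at(p1,portB), pkg_at(p3,whs2), truck_at(t1,portB), truck_at(t3,whs2)}

== RESULT ==
["pkg_at(p1,portB)", "pkg_at(p3,whs2)", "truck_at(t1,portB)", "truck_at(t3,whs2)"]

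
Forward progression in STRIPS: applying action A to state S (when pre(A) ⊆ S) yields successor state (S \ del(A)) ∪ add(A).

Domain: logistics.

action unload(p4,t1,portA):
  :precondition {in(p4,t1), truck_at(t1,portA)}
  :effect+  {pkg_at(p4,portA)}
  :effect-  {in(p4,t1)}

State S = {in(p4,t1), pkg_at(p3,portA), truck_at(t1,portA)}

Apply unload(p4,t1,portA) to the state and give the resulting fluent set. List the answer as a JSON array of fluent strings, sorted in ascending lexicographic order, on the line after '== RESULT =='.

Compute (S \ del) ∪ add:
  pre ⊆ S: {in(p4,t1), truck_at(t1,portA)} ⊆ S  — applicable
  S \ del = {pkg_at(p3,portA), truck_at(t1,portA)}
  ∪ add   = {pkg_at(p3,portA), pkg_at(p4,portA), truck_at(t1,portA)}

== RESULT ==
["pkg_at(p3,portA)", "pkg_at(p4,portA)", "truck_at(t1,portA)"]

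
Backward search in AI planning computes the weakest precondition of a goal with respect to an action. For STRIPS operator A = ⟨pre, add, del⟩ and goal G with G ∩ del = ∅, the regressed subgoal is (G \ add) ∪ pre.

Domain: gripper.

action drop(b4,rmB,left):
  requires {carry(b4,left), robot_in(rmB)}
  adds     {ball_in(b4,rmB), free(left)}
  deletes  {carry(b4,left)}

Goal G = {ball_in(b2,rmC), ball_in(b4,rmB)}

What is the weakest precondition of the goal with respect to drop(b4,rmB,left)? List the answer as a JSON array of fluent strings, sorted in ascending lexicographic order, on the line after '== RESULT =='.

Regress:
  G ∩ del = {}  (empty — regression defined)
  G \ add = {ball_in(b2,rmC), ball_in(b4,rmB)} \ {ball_in(b4,rmB), free(left)} = {ball_in(b2,rmC)}
  ∪ pre   = {ball_in(b2,rmC)} ∪ {carry(b4,left), robot_in(rmB)}
          = {ball_in(b2,rmC), carry(b4,left), robot_in(rmB)}

== RESULT ==
["ball_in(b2,rmC)", "carry(b4,left)", "robot_in(rmB)"]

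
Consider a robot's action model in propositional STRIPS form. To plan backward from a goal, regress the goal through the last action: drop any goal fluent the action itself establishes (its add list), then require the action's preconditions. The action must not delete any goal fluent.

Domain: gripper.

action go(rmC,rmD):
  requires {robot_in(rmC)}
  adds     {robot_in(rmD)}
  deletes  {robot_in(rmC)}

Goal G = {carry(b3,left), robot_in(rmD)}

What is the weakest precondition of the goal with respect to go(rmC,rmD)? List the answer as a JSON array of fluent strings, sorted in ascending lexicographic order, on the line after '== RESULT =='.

Regress:
  G ∩ del = {}  (empty — regression defined)
  G \ add = {carry(b3,left), robot_in(rmD)} \ {robot_in(rmD)} = {carry(b3,left)}
  ∪ pre   = {carry(b3,left)} ∪ {robot_in(rmC)}
          = {carry(b3,left), robot_in(rmC)}

== RESULT ==
["carry(b3,left)", "robot_in(rmC)"]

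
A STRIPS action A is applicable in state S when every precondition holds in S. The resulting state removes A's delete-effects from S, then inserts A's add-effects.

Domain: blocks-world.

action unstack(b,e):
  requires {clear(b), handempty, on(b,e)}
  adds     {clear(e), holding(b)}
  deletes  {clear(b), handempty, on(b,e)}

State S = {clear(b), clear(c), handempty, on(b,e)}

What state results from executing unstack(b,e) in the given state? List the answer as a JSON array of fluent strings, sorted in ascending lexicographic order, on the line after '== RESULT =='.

Progress:
  pre ⊆ S: {clear(b), handempty, on(b,e)} ⊆ S  — applicable
  S \ del = {clear(c)}
  ∪ add   = {clear(c), clear(e), holding(b)}

== RESULT ==
["clear(c)", "clear(e)", "holding(b)"]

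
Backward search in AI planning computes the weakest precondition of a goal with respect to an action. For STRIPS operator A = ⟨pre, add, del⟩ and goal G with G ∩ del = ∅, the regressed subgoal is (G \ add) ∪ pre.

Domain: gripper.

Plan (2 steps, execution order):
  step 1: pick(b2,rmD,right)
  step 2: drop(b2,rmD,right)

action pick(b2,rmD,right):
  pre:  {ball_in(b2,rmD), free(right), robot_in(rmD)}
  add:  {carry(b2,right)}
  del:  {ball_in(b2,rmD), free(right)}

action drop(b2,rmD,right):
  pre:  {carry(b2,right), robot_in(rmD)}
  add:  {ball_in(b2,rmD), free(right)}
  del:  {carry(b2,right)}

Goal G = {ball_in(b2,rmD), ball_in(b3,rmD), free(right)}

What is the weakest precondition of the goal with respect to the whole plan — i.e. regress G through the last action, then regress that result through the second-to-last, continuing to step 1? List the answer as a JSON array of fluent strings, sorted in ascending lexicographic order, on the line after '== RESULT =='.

Regress step by step:
  through step 2 (drop(b2,rmD,right)): drop {ball_in(b2,rmD), free(right)}, keep {ball_in(b3,rmD)}, require {carry(b2,right), robot_in(rmD)}
    → {ball_in(b3,rmD), carry(b2,right), robot_in(rmD)}
  through step 1 (pick(b2,rmD,right)): drop {carry(b2,right)}, keep {ball_in(b3,rmD), robot_in(rmD)}, require {ball_in(b2,rmD), free(right), robot_in(rmD)}
    → {ball_in(b2,rmD), ball_in(b3,rmD), free(right), robot_in(rmD)}

== RESULT ==
["ball_in(b2,rmD)", "ball_in(b3,rmD)", "free(right)", "robot_in(rmD)"]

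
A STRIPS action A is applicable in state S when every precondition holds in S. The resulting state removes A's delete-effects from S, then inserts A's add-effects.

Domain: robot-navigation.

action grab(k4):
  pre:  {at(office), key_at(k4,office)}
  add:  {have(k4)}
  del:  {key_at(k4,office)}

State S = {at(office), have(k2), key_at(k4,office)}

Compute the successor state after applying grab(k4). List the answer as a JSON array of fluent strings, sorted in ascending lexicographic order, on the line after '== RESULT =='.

Compute (S \ del) ∪ add:
  pre ⊆ S: {at(office), key_at(k4,office)} ⊆ S  — applicable
  S \ del = {at(office), have(k2)}
  ∪ add   = {at(office), have(k2), have(k4)}

== RESULT ==
["at(office)", "have(k2)", "have(k4)"]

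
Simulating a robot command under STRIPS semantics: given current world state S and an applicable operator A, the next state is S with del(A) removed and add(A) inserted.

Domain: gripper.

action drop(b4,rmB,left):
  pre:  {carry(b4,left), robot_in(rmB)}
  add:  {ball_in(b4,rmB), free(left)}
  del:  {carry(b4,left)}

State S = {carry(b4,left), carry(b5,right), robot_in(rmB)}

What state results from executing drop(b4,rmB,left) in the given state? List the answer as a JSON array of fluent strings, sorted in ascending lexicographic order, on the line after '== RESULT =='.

Compute (S \ del) ∪ add:
  pre ⊆ S: {carry(b4,left), robot_in(rmB)} ⊆ S  — applicable
  S \ del = {carry(b5,right), robot_in(rmB)}
  ∪ add   = {ball_in(b4,rmB), carry(b5,right), free(left), robot_in(rmB)}

== RESULT ==
["ball_in(b4,rmB)", "carry(b5,right)", "free(left)", "robot_in(rmB)"]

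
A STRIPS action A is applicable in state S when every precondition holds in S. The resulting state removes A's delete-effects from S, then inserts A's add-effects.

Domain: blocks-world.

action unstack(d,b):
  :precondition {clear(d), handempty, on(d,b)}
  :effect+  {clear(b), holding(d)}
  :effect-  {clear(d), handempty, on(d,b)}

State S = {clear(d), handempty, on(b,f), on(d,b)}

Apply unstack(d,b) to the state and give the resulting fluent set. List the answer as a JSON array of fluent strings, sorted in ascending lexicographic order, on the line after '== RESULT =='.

Compute (S \ del) ∪ add:
  pre ⊆ S: {clear(d), handempty, on(d,b)} ⊆ S  — applicable
  S \ del = {on(b,f)}
  ∪ add   = {clear(b), holding(d), on(b,f)}

== RESULT ==
["clear(b)", "holding(d)", "on(b,f)"]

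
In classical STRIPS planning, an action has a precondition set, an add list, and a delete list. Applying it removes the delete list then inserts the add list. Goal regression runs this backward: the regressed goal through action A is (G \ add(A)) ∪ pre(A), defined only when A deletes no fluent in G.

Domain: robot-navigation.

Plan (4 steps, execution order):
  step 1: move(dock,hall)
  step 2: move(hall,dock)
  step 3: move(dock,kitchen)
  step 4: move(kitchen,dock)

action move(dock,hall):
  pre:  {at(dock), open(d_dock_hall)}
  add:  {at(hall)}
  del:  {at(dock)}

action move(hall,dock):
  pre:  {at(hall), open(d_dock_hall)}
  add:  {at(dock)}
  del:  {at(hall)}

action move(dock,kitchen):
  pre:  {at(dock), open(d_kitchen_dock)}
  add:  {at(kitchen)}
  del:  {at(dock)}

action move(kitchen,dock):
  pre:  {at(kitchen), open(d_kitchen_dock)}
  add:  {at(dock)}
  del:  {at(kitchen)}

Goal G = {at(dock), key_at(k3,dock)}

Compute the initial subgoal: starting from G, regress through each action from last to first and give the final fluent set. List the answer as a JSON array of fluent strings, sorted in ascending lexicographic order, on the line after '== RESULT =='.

Work backward from the goal:
  through step 4 (move(kitchen,dock)): drop {at(dock)}, keep {key_at(k3,dock)}, require {at(kitchen), open(d_kitchen_dock)}
    → {at(kitchen), key_at(k3,dock), open(d_kitchen_dock)}
  through step 3 (move(dock,kitchen)): drop {at(kitchen)}, keep {key_at(k3,dock), open(d_kitchen_dock)}, require {at(dock), open(d_kitchen_dock)}
    → {at(dock), key_at(k3,dock), open(d_kitchen_dock)}
  through step 2 (move(hall,dock)): drop {at(dock)}, keep {key_at(k3,dock), open(d_kitchen_dock)}, require {at(hall), open(d_dock_hall)}
    → {at(hall), key_at(k3,dock), open(d_dock_hall), open(d_kitchen_dock)}
  through step 1 (move(dock,hall)): drop {at(hall)}, keep {key_at(k3,dock), open(d_dock_hall), open(d_kitchen_dock)}, require {at(dock), open(d_dock_hall)}
    → {at(dock), key_at(k3,dock), open(d_dock_hall), open(d_kitchen_dock)}

== RESULT ==
["at(dock)", "key_at(k3,dock)", "open(d_dock_hall)", "open(d_kitchen_dock)"]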